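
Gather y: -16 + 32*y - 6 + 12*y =44*y - 22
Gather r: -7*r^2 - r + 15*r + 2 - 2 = -7*r^2 + 14*r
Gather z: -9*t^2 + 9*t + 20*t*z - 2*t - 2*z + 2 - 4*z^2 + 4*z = -9*t^2 + 7*t - 4*z^2 + z*(20*t + 2) + 2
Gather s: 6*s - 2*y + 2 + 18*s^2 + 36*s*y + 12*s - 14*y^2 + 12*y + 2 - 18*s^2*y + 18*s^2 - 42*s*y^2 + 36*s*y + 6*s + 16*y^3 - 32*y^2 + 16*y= s^2*(36 - 18*y) + s*(-42*y^2 + 72*y + 24) + 16*y^3 - 46*y^2 + 26*y + 4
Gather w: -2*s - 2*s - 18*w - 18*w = -4*s - 36*w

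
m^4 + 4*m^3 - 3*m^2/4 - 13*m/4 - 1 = (m - 1)*(m + 1/2)^2*(m + 4)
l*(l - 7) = l^2 - 7*l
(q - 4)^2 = q^2 - 8*q + 16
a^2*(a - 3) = a^3 - 3*a^2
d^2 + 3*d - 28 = (d - 4)*(d + 7)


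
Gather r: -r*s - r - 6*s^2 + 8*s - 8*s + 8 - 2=r*(-s - 1) - 6*s^2 + 6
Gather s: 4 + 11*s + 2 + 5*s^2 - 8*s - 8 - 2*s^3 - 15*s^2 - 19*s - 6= -2*s^3 - 10*s^2 - 16*s - 8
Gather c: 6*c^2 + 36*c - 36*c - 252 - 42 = 6*c^2 - 294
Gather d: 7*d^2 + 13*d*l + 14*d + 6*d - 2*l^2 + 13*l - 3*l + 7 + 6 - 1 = 7*d^2 + d*(13*l + 20) - 2*l^2 + 10*l + 12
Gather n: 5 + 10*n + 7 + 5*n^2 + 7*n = 5*n^2 + 17*n + 12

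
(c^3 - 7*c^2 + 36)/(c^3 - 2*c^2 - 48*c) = (-c^3 + 7*c^2 - 36)/(c*(-c^2 + 2*c + 48))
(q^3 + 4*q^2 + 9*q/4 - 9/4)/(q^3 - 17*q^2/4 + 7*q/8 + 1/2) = 2*(2*q^2 + 9*q + 9)/(4*q^2 - 15*q - 4)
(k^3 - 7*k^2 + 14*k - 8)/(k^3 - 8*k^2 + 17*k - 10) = (k - 4)/(k - 5)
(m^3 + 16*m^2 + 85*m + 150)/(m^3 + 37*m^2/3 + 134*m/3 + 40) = 3*(m + 5)/(3*m + 4)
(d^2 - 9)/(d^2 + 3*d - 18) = (d + 3)/(d + 6)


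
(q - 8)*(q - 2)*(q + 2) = q^3 - 8*q^2 - 4*q + 32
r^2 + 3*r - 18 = (r - 3)*(r + 6)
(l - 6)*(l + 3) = l^2 - 3*l - 18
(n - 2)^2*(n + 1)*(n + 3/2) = n^4 - 3*n^3/2 - 9*n^2/2 + 4*n + 6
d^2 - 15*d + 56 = (d - 8)*(d - 7)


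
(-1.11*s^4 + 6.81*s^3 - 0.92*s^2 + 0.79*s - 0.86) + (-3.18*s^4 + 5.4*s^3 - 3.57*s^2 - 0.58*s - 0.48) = -4.29*s^4 + 12.21*s^3 - 4.49*s^2 + 0.21*s - 1.34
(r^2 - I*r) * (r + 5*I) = r^3 + 4*I*r^2 + 5*r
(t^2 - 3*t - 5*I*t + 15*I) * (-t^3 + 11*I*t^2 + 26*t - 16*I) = -t^5 + 3*t^4 + 16*I*t^4 + 81*t^3 - 48*I*t^3 - 243*t^2 - 146*I*t^2 - 80*t + 438*I*t + 240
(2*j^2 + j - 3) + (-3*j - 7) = 2*j^2 - 2*j - 10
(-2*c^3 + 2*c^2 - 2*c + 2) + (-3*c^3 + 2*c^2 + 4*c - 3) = -5*c^3 + 4*c^2 + 2*c - 1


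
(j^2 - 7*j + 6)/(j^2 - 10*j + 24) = (j - 1)/(j - 4)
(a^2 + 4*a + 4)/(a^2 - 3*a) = (a^2 + 4*a + 4)/(a*(a - 3))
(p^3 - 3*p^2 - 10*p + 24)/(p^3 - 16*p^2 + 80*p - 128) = (p^2 + p - 6)/(p^2 - 12*p + 32)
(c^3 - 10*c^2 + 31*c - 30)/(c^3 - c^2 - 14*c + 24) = (c - 5)/(c + 4)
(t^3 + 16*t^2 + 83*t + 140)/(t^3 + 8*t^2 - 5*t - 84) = (t + 5)/(t - 3)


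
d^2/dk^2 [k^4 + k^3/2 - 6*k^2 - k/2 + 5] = 12*k^2 + 3*k - 12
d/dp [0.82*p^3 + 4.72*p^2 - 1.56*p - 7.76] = 2.46*p^2 + 9.44*p - 1.56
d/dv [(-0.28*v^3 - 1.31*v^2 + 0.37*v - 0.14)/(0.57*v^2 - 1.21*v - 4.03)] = (-0.1596*v^4 + 0.6776*v^3 + 4.7594*v^2 + 10.7182*v - 1.6605)/(0.3249*v^4 - 1.3794*v^3 - 3.1301*v^2 + 9.7526*v + 16.2409)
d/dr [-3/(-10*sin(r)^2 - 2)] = -30*sin(2*r)/(5*cos(2*r) - 7)^2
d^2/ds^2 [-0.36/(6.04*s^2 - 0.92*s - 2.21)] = (-26.266752*s^2 + 4.000896*s + 0.36*(12.08*s - 0.92)*(24.16*s - 1.84) + 9.610848)/(-6.04*s^2 + 0.92*s + 2.21)^3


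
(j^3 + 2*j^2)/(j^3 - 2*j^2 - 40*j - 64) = j^2/(j^2 - 4*j - 32)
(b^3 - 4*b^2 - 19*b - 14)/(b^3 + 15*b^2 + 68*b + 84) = (b^2 - 6*b - 7)/(b^2 + 13*b + 42)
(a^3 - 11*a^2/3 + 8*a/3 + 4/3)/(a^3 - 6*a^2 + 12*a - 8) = (a + 1/3)/(a - 2)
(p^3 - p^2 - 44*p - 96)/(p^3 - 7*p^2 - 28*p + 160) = (p^2 + 7*p + 12)/(p^2 + p - 20)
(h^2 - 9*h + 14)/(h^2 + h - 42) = (h^2 - 9*h + 14)/(h^2 + h - 42)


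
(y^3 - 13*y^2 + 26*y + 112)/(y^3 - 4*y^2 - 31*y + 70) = (y^2 - 6*y - 16)/(y^2 + 3*y - 10)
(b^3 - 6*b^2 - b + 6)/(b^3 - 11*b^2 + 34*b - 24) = (b + 1)/(b - 4)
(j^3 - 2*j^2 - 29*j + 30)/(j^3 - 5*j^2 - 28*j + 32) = (j^2 - j - 30)/(j^2 - 4*j - 32)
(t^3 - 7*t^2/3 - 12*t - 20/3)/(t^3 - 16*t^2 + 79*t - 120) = (3*t^2 + 8*t + 4)/(3*(t^2 - 11*t + 24))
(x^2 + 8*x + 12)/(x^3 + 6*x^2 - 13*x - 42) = (x + 6)/(x^2 + 4*x - 21)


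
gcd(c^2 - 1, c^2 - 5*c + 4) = c - 1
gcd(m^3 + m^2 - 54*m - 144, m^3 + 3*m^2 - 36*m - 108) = m^2 + 9*m + 18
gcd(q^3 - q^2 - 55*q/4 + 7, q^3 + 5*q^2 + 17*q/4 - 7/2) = q^2 + 3*q - 7/4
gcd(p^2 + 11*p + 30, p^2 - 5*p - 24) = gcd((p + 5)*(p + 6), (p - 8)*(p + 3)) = 1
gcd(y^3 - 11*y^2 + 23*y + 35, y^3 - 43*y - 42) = y^2 - 6*y - 7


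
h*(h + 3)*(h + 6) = h^3 + 9*h^2 + 18*h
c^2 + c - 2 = (c - 1)*(c + 2)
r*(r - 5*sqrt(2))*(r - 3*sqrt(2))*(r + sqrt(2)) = r^4 - 7*sqrt(2)*r^3 + 14*r^2 + 30*sqrt(2)*r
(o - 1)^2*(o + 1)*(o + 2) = o^4 + o^3 - 3*o^2 - o + 2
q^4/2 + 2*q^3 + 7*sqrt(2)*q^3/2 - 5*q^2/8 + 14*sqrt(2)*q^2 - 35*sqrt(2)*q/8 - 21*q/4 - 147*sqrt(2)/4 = (q/2 + 1)*(q - 3/2)*(q + 7/2)*(q + 7*sqrt(2))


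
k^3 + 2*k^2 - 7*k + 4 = (k - 1)^2*(k + 4)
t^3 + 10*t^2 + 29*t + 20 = (t + 1)*(t + 4)*(t + 5)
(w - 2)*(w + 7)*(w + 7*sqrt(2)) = w^3 + 5*w^2 + 7*sqrt(2)*w^2 - 14*w + 35*sqrt(2)*w - 98*sqrt(2)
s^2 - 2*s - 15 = (s - 5)*(s + 3)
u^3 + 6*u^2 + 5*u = u*(u + 1)*(u + 5)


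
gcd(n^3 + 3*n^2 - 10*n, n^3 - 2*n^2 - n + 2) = n - 2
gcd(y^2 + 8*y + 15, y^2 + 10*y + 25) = y + 5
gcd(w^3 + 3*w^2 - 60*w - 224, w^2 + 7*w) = w + 7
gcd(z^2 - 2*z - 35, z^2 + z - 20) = z + 5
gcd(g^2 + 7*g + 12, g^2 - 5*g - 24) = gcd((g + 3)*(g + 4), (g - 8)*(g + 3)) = g + 3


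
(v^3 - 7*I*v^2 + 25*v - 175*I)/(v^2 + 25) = v - 7*I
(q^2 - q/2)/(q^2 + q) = (q - 1/2)/(q + 1)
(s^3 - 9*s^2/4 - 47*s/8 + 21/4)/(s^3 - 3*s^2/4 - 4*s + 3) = (s - 7/2)/(s - 2)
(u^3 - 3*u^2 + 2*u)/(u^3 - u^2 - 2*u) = (u - 1)/(u + 1)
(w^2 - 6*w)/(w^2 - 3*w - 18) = w/(w + 3)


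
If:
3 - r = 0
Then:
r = 3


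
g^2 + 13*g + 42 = (g + 6)*(g + 7)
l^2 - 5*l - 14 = (l - 7)*(l + 2)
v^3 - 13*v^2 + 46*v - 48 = (v - 8)*(v - 3)*(v - 2)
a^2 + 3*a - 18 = (a - 3)*(a + 6)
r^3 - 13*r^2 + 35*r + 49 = (r - 7)^2*(r + 1)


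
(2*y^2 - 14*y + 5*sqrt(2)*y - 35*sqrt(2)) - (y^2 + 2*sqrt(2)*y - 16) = y^2 - 14*y + 3*sqrt(2)*y - 35*sqrt(2) + 16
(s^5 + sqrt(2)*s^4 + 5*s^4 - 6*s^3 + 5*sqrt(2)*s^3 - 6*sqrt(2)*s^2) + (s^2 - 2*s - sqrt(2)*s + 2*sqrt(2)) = s^5 + sqrt(2)*s^4 + 5*s^4 - 6*s^3 + 5*sqrt(2)*s^3 - 6*sqrt(2)*s^2 + s^2 - 2*s - sqrt(2)*s + 2*sqrt(2)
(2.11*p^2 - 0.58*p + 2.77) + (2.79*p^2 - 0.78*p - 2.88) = 4.9*p^2 - 1.36*p - 0.11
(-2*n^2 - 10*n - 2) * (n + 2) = -2*n^3 - 14*n^2 - 22*n - 4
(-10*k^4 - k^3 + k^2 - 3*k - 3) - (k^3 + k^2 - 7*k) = -10*k^4 - 2*k^3 + 4*k - 3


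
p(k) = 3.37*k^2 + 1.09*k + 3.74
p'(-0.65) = -3.29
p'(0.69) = 5.74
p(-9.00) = 266.90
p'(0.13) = 1.97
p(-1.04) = 6.25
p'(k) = 6.74*k + 1.09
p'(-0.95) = -5.31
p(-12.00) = 475.94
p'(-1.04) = -5.92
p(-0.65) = 4.46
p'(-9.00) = -59.57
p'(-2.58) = -16.30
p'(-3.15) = -20.14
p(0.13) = 3.94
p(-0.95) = 5.75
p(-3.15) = 33.75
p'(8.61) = 59.12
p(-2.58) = 23.36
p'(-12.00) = -79.79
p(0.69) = 6.10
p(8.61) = 262.95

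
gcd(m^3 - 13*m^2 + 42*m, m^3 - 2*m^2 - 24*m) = m^2 - 6*m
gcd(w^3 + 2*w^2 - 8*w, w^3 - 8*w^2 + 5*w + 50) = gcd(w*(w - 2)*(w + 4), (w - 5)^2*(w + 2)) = 1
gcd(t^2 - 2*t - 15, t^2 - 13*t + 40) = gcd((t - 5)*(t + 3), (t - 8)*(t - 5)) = t - 5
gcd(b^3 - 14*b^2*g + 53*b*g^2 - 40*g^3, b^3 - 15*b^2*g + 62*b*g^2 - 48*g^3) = b^2 - 9*b*g + 8*g^2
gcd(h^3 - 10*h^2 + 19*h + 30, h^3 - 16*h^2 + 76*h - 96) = h - 6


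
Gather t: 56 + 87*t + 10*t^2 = 10*t^2 + 87*t + 56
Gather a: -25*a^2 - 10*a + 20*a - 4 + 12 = -25*a^2 + 10*a + 8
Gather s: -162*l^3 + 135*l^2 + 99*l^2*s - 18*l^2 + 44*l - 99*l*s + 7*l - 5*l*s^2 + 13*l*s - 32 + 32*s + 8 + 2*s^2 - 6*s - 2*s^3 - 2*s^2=-162*l^3 + 117*l^2 - 5*l*s^2 + 51*l - 2*s^3 + s*(99*l^2 - 86*l + 26) - 24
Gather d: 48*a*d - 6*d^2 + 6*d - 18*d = -6*d^2 + d*(48*a - 12)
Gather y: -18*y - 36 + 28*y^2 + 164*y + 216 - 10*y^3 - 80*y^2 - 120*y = -10*y^3 - 52*y^2 + 26*y + 180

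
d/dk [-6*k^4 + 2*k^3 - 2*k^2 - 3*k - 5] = -24*k^3 + 6*k^2 - 4*k - 3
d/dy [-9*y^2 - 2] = -18*y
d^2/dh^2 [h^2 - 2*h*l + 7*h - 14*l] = 2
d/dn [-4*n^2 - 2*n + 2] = -8*n - 2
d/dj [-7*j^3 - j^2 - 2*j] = -21*j^2 - 2*j - 2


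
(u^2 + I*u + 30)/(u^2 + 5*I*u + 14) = (u^2 + I*u + 30)/(u^2 + 5*I*u + 14)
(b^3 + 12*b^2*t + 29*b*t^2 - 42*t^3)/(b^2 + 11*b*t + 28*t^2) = (b^2 + 5*b*t - 6*t^2)/(b + 4*t)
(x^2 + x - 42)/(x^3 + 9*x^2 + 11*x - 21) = (x - 6)/(x^2 + 2*x - 3)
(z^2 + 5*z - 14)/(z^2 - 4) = (z + 7)/(z + 2)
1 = 1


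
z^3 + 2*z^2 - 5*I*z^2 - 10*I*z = z*(z + 2)*(z - 5*I)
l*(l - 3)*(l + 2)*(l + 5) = l^4 + 4*l^3 - 11*l^2 - 30*l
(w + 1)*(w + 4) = w^2 + 5*w + 4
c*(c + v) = c^2 + c*v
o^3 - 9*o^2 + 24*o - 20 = (o - 5)*(o - 2)^2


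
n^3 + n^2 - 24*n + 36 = (n - 3)*(n - 2)*(n + 6)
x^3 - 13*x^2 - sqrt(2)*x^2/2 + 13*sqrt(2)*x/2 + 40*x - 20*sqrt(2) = (x - 8)*(x - 5)*(x - sqrt(2)/2)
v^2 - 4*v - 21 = (v - 7)*(v + 3)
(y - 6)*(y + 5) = y^2 - y - 30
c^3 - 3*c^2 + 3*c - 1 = (c - 1)^3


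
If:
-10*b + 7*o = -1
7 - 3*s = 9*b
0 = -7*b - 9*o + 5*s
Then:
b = 68/183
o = 71/183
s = 223/183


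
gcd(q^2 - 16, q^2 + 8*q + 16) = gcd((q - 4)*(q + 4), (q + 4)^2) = q + 4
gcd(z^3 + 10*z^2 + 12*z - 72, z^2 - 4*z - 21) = 1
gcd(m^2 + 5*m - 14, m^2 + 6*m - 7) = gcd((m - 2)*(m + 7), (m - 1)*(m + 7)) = m + 7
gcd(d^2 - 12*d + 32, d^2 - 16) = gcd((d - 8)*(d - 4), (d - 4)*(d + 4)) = d - 4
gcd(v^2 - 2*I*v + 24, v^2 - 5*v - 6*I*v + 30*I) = v - 6*I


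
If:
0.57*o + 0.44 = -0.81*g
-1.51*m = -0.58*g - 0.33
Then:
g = -0.703703703703704*o - 0.54320987654321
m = 0.00989289510260813 - 0.270296786853078*o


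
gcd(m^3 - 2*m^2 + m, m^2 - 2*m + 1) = m^2 - 2*m + 1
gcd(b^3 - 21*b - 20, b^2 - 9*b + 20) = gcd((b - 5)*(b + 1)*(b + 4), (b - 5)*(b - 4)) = b - 5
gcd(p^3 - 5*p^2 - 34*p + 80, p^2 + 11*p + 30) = p + 5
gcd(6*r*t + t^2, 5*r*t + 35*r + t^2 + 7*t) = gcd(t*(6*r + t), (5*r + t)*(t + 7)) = 1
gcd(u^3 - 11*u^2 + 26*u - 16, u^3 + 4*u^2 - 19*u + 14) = u^2 - 3*u + 2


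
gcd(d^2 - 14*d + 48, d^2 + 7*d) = 1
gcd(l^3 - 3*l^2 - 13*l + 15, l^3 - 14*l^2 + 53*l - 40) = l^2 - 6*l + 5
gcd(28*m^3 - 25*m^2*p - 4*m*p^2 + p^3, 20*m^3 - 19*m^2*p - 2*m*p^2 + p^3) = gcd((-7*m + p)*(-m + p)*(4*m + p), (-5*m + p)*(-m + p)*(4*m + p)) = -4*m^2 + 3*m*p + p^2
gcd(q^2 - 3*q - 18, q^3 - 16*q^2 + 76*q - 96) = q - 6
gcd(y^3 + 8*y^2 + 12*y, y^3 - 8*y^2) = y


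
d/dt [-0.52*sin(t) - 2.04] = -0.52*cos(t)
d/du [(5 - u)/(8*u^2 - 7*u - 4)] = (-8*u^2 + 7*u + (u - 5)*(16*u - 7) + 4)/(-8*u^2 + 7*u + 4)^2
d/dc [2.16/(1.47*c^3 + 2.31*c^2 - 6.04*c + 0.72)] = (-9.5256*c^2 - 9.9792*c + 13.0464)/(1.47*c^3 + 2.31*c^2 - 6.04*c + 0.72)^2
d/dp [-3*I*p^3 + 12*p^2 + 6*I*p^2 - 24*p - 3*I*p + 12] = -9*I*p^2 + 12*p*(2 + I) - 24 - 3*I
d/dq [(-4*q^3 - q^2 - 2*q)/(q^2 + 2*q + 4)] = 4*(-q^4 - 4*q^3 - 12*q^2 - 2*q - 2)/(q^4 + 4*q^3 + 12*q^2 + 16*q + 16)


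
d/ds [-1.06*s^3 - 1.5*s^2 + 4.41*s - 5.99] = -3.18*s^2 - 3.0*s + 4.41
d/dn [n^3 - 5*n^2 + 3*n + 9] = 3*n^2 - 10*n + 3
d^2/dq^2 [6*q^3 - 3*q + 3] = 36*q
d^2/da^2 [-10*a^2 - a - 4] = -20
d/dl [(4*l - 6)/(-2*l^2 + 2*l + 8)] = (-2*l^2 + 2*l + (2*l - 3)*(2*l - 1) + 8)/(-l^2 + l + 4)^2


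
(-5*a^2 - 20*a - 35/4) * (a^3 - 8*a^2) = -5*a^5 + 20*a^4 + 605*a^3/4 + 70*a^2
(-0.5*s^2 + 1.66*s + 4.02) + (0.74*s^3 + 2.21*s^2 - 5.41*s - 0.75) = 0.74*s^3 + 1.71*s^2 - 3.75*s + 3.27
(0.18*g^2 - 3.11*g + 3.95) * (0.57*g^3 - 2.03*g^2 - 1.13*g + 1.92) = 0.1026*g^5 - 2.1381*g^4 + 8.3614*g^3 - 4.1586*g^2 - 10.4347*g + 7.584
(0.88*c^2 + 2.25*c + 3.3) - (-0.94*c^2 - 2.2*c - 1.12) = 1.82*c^2 + 4.45*c + 4.42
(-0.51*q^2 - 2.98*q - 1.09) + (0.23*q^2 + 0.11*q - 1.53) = -0.28*q^2 - 2.87*q - 2.62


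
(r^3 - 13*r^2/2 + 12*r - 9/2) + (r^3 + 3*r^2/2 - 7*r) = 2*r^3 - 5*r^2 + 5*r - 9/2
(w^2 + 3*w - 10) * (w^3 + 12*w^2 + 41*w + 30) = w^5 + 15*w^4 + 67*w^3 + 33*w^2 - 320*w - 300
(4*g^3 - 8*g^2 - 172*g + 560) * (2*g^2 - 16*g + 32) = 8*g^5 - 80*g^4 - 88*g^3 + 3616*g^2 - 14464*g + 17920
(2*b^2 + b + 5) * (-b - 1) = -2*b^3 - 3*b^2 - 6*b - 5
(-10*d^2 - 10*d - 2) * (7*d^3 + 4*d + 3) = -70*d^5 - 70*d^4 - 54*d^3 - 70*d^2 - 38*d - 6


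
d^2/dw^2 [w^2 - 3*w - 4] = 2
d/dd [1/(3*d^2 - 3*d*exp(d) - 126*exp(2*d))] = (d*exp(d) - 2*d + 84*exp(2*d) + exp(d))/(3*(-d^2 + d*exp(d) + 42*exp(2*d))^2)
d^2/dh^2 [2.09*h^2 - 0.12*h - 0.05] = 4.18000000000000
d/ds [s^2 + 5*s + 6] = 2*s + 5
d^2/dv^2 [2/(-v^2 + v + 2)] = 4*(-v^2 + v + (2*v - 1)^2 + 2)/(-v^2 + v + 2)^3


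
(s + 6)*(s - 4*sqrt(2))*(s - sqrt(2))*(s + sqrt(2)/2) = s^4 - 9*sqrt(2)*s^3/2 + 6*s^3 - 27*sqrt(2)*s^2 + 3*s^2 + 4*sqrt(2)*s + 18*s + 24*sqrt(2)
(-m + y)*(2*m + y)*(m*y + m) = -2*m^3*y - 2*m^3 + m^2*y^2 + m^2*y + m*y^3 + m*y^2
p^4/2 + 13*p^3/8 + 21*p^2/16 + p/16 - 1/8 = (p/2 + 1/4)*(p - 1/4)*(p + 1)*(p + 2)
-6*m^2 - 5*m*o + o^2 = (-6*m + o)*(m + o)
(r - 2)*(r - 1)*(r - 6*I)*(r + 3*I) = r^4 - 3*r^3 - 3*I*r^3 + 20*r^2 + 9*I*r^2 - 54*r - 6*I*r + 36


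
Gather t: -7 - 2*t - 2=-2*t - 9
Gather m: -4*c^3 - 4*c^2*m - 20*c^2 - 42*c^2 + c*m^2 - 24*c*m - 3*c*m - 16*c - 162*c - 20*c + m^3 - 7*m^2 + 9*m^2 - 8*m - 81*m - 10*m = -4*c^3 - 62*c^2 - 198*c + m^3 + m^2*(c + 2) + m*(-4*c^2 - 27*c - 99)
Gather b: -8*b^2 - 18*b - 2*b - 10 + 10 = -8*b^2 - 20*b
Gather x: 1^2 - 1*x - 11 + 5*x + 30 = 4*x + 20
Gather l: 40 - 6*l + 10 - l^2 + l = -l^2 - 5*l + 50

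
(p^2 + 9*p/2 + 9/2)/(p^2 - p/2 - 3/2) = (2*p^2 + 9*p + 9)/(2*p^2 - p - 3)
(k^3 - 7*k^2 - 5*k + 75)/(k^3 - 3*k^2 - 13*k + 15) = (k - 5)/(k - 1)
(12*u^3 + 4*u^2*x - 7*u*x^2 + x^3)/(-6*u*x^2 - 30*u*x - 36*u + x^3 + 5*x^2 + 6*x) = (-2*u^2 - u*x + x^2)/(x^2 + 5*x + 6)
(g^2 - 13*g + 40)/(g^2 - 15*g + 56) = (g - 5)/(g - 7)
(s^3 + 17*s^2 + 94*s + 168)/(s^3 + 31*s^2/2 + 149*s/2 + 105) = 2*(s + 4)/(2*s + 5)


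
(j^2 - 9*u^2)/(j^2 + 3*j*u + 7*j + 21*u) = (j - 3*u)/(j + 7)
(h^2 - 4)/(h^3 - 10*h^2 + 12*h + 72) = (h - 2)/(h^2 - 12*h + 36)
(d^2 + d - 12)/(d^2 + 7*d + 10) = (d^2 + d - 12)/(d^2 + 7*d + 10)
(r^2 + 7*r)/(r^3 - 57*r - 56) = r/(r^2 - 7*r - 8)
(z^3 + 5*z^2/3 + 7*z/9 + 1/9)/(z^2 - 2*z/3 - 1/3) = (3*z^2 + 4*z + 1)/(3*(z - 1))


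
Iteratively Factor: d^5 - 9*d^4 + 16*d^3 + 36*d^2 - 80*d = (d)*(d^4 - 9*d^3 + 16*d^2 + 36*d - 80) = d*(d - 5)*(d^3 - 4*d^2 - 4*d + 16) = d*(d - 5)*(d - 2)*(d^2 - 2*d - 8) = d*(d - 5)*(d - 4)*(d - 2)*(d + 2)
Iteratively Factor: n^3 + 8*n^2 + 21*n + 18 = (n + 3)*(n^2 + 5*n + 6) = (n + 3)^2*(n + 2)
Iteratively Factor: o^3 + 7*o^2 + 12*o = (o + 4)*(o^2 + 3*o) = o*(o + 4)*(o + 3)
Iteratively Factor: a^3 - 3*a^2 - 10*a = (a)*(a^2 - 3*a - 10) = a*(a - 5)*(a + 2)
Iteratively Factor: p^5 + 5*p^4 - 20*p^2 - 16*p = (p + 4)*(p^4 + p^3 - 4*p^2 - 4*p) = (p + 1)*(p + 4)*(p^3 - 4*p) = (p + 1)*(p + 2)*(p + 4)*(p^2 - 2*p) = p*(p + 1)*(p + 2)*(p + 4)*(p - 2)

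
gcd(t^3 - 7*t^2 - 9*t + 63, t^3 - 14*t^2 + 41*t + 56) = t - 7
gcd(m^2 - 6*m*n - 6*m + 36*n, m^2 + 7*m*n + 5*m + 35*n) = 1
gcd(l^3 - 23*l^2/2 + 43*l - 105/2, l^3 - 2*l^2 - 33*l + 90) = l^2 - 8*l + 15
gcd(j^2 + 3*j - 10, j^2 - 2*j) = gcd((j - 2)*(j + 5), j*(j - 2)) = j - 2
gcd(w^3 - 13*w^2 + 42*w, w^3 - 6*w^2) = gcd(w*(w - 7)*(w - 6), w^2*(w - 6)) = w^2 - 6*w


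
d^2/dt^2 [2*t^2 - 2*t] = 4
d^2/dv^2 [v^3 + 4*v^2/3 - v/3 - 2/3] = 6*v + 8/3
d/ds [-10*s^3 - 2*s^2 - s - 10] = -30*s^2 - 4*s - 1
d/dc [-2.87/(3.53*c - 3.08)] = 10.1311/(3.53*c - 3.08)^2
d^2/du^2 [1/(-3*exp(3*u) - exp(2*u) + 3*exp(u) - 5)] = (-2*(9*exp(2*u) + 2*exp(u) - 3)^2*exp(u) + (27*exp(2*u) + 4*exp(u) - 3)*(3*exp(3*u) + exp(2*u) - 3*exp(u) + 5))*exp(u)/(3*exp(3*u) + exp(2*u) - 3*exp(u) + 5)^3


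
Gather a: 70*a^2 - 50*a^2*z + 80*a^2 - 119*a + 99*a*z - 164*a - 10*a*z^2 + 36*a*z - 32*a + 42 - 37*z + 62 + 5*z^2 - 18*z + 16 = a^2*(150 - 50*z) + a*(-10*z^2 + 135*z - 315) + 5*z^2 - 55*z + 120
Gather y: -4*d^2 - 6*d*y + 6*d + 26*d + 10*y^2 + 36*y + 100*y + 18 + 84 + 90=-4*d^2 + 32*d + 10*y^2 + y*(136 - 6*d) + 192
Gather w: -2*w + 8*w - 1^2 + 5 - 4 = 6*w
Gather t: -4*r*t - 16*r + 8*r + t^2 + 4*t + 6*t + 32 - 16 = -8*r + t^2 + t*(10 - 4*r) + 16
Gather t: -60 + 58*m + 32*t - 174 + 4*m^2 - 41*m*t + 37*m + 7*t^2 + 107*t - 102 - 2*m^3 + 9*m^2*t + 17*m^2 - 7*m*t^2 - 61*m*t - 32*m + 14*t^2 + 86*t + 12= -2*m^3 + 21*m^2 + 63*m + t^2*(21 - 7*m) + t*(9*m^2 - 102*m + 225) - 324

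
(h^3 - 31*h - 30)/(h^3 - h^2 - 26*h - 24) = (h + 5)/(h + 4)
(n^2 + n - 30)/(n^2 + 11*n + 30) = (n - 5)/(n + 5)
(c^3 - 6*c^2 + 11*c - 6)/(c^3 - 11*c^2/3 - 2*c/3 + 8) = 3*(c - 1)/(3*c + 4)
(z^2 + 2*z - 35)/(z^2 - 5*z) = (z + 7)/z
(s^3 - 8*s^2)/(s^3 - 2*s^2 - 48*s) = s/(s + 6)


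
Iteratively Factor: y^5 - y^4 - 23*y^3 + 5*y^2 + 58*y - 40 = (y - 5)*(y^4 + 4*y^3 - 3*y^2 - 10*y + 8) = (y - 5)*(y - 1)*(y^3 + 5*y^2 + 2*y - 8) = (y - 5)*(y - 1)*(y + 2)*(y^2 + 3*y - 4) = (y - 5)*(y - 1)^2*(y + 2)*(y + 4)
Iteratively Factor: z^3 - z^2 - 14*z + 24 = (z + 4)*(z^2 - 5*z + 6) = (z - 2)*(z + 4)*(z - 3)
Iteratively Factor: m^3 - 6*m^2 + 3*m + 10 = (m + 1)*(m^2 - 7*m + 10) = (m - 5)*(m + 1)*(m - 2)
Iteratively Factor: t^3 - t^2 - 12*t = (t + 3)*(t^2 - 4*t) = t*(t + 3)*(t - 4)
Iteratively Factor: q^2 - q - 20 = (q + 4)*(q - 5)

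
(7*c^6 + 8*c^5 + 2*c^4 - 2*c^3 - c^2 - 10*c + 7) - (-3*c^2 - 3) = 7*c^6 + 8*c^5 + 2*c^4 - 2*c^3 + 2*c^2 - 10*c + 10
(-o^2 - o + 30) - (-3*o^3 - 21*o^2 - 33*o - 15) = 3*o^3 + 20*o^2 + 32*o + 45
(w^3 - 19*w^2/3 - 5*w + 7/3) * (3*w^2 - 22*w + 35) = 3*w^5 - 41*w^4 + 478*w^3/3 - 314*w^2/3 - 679*w/3 + 245/3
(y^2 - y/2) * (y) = y^3 - y^2/2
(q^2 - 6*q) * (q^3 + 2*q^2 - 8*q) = q^5 - 4*q^4 - 20*q^3 + 48*q^2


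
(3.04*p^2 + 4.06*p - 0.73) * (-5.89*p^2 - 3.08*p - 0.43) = -17.9056*p^4 - 33.2766*p^3 - 9.5123*p^2 + 0.5026*p + 0.3139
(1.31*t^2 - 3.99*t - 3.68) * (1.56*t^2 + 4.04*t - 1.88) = 2.0436*t^4 - 0.931999999999999*t^3 - 24.3232*t^2 - 7.366*t + 6.9184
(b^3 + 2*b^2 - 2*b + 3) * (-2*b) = -2*b^4 - 4*b^3 + 4*b^2 - 6*b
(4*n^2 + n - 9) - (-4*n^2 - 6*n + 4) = 8*n^2 + 7*n - 13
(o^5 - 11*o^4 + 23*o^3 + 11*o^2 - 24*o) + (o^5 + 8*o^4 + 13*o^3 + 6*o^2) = 2*o^5 - 3*o^4 + 36*o^3 + 17*o^2 - 24*o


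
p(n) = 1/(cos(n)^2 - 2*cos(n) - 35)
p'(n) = (2*sin(n)*cos(n) - 2*sin(n))/(cos(n)^2 - 2*cos(n) - 35)^2 = 2*(cos(n) - 1)*sin(n)/(sin(n)^2 + 2*cos(n) + 34)^2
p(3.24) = -0.03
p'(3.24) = 0.00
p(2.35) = -0.03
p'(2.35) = -0.00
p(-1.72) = -0.03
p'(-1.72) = 0.00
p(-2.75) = -0.03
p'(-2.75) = 0.00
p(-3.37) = -0.03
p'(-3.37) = -0.00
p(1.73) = -0.03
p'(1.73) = -0.00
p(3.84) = -0.03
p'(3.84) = 0.00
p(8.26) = -0.03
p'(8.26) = -0.00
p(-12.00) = -0.03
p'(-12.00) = 0.00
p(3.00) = -0.03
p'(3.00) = 0.00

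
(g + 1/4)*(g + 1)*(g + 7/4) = g^3 + 3*g^2 + 39*g/16 + 7/16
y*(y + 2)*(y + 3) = y^3 + 5*y^2 + 6*y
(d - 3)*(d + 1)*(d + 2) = d^3 - 7*d - 6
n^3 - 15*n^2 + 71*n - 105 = (n - 7)*(n - 5)*(n - 3)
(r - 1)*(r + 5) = r^2 + 4*r - 5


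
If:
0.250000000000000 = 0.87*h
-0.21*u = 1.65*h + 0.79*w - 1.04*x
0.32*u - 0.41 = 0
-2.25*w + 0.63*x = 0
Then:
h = 0.29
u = 1.28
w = 0.25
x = 0.91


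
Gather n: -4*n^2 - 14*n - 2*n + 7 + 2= -4*n^2 - 16*n + 9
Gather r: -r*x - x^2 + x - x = -r*x - x^2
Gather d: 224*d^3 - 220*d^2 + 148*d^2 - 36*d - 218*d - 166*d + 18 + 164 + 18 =224*d^3 - 72*d^2 - 420*d + 200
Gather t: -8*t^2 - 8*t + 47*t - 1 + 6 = -8*t^2 + 39*t + 5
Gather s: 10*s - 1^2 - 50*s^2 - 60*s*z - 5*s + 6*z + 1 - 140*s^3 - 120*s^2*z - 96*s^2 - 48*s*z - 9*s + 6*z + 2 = -140*s^3 + s^2*(-120*z - 146) + s*(-108*z - 4) + 12*z + 2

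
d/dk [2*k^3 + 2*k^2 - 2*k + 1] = 6*k^2 + 4*k - 2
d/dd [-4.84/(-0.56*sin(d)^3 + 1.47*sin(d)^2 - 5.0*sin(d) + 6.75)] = (-8.1312*sin(d)^2 + 14.2296*sin(d) - 24.2)*cos(d)/(0.56*sin(d)^3 - 1.47*sin(d)^2 + 5.0*sin(d) - 6.75)^2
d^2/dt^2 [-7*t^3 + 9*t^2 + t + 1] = 18 - 42*t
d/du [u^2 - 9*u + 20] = 2*u - 9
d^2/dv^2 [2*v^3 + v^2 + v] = 12*v + 2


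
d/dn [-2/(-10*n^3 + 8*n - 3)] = 4*(4 - 15*n^2)/(10*n^3 - 8*n + 3)^2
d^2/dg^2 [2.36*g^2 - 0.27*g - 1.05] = 4.72000000000000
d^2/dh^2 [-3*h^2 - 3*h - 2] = -6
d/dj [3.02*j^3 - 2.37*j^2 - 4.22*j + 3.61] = 9.06*j^2 - 4.74*j - 4.22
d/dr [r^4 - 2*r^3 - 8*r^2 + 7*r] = 4*r^3 - 6*r^2 - 16*r + 7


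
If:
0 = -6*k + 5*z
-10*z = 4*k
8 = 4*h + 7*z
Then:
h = 2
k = 0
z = 0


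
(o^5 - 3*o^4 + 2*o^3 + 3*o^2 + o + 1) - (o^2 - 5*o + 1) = o^5 - 3*o^4 + 2*o^3 + 2*o^2 + 6*o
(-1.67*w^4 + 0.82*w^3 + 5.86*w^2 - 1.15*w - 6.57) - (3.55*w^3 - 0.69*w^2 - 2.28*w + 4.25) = -1.67*w^4 - 2.73*w^3 + 6.55*w^2 + 1.13*w - 10.82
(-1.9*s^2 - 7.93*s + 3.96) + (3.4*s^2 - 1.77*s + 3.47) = 1.5*s^2 - 9.7*s + 7.43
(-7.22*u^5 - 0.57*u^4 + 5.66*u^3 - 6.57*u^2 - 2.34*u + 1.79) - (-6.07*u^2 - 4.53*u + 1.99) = -7.22*u^5 - 0.57*u^4 + 5.66*u^3 - 0.5*u^2 + 2.19*u - 0.2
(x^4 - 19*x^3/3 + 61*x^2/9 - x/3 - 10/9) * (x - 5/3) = x^5 - 8*x^4 + 52*x^3/3 - 314*x^2/27 - 5*x/9 + 50/27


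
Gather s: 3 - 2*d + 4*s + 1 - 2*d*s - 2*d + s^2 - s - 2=-4*d + s^2 + s*(3 - 2*d) + 2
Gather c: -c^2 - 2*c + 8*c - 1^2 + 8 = -c^2 + 6*c + 7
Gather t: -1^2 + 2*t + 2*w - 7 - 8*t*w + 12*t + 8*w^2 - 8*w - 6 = t*(14 - 8*w) + 8*w^2 - 6*w - 14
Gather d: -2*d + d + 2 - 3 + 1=-d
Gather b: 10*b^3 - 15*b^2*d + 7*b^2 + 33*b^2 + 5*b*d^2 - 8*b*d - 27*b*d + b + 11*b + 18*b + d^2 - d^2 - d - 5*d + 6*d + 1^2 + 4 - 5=10*b^3 + b^2*(40 - 15*d) + b*(5*d^2 - 35*d + 30)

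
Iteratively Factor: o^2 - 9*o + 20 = (o - 4)*(o - 5)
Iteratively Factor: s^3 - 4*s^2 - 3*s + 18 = (s + 2)*(s^2 - 6*s + 9) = (s - 3)*(s + 2)*(s - 3)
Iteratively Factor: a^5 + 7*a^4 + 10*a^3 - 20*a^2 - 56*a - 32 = (a + 1)*(a^4 + 6*a^3 + 4*a^2 - 24*a - 32) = (a - 2)*(a + 1)*(a^3 + 8*a^2 + 20*a + 16) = (a - 2)*(a + 1)*(a + 2)*(a^2 + 6*a + 8) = (a - 2)*(a + 1)*(a + 2)*(a + 4)*(a + 2)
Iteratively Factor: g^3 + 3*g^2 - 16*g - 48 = (g - 4)*(g^2 + 7*g + 12) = (g - 4)*(g + 3)*(g + 4)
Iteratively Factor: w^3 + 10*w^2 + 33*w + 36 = (w + 3)*(w^2 + 7*w + 12) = (w + 3)*(w + 4)*(w + 3)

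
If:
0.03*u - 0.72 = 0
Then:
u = 24.00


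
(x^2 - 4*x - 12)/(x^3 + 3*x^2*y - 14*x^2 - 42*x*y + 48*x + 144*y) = (x + 2)/(x^2 + 3*x*y - 8*x - 24*y)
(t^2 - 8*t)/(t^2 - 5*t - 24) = t/(t + 3)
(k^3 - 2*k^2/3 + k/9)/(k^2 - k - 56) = k*(-9*k^2 + 6*k - 1)/(9*(-k^2 + k + 56))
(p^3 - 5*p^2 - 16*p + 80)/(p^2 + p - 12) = (p^2 - 9*p + 20)/(p - 3)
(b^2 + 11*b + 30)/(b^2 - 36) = (b + 5)/(b - 6)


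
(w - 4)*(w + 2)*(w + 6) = w^3 + 4*w^2 - 20*w - 48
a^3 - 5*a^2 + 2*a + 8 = (a - 4)*(a - 2)*(a + 1)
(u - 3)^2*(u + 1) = u^3 - 5*u^2 + 3*u + 9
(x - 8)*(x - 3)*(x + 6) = x^3 - 5*x^2 - 42*x + 144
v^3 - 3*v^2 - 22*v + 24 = (v - 6)*(v - 1)*(v + 4)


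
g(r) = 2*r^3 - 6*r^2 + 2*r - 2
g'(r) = 6*r^2 - 12*r + 2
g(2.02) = -5.96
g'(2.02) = 2.24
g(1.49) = -5.72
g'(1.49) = -2.56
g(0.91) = -3.64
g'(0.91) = -3.95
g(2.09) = -5.77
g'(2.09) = 3.13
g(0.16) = -1.83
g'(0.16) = 0.23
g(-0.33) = -3.39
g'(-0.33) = 6.61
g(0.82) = -3.29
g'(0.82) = -3.81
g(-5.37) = -495.47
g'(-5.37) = 239.46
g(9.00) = 988.00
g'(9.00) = 380.00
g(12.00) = 2614.00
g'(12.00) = 722.00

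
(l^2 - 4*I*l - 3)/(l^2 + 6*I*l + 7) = (l - 3*I)/(l + 7*I)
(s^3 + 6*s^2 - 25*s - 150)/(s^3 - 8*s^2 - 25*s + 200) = (s + 6)/(s - 8)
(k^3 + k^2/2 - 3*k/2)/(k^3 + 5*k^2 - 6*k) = (k + 3/2)/(k + 6)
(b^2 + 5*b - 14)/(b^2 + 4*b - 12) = (b + 7)/(b + 6)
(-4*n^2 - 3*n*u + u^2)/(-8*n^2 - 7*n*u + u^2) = (-4*n + u)/(-8*n + u)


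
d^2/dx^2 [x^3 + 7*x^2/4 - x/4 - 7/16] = 6*x + 7/2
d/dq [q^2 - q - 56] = 2*q - 1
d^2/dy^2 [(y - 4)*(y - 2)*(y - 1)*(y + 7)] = 12*y^2 - 70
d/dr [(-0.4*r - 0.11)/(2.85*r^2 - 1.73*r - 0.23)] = (1.14*r^2 + 0.627*r - 0.0983)/(8.1225*r^4 - 9.861*r^3 + 1.6819*r^2 + 0.7958*r + 0.0529)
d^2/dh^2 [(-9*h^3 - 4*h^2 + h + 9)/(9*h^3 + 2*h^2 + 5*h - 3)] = 4*(-81*h^6 + 729*h^5 + 1755*h^4 + 130*h^3 + 909*h^2 + 387*h + 129)/(729*h^9 + 486*h^8 + 1323*h^7 - 181*h^6 + 411*h^5 - 696*h^4 + 188*h^3 - 171*h^2 + 135*h - 27)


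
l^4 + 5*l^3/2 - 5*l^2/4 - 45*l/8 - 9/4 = (l - 3/2)*(l + 1/2)*(l + 3/2)*(l + 2)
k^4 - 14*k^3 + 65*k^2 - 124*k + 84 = (k - 7)*(k - 3)*(k - 2)^2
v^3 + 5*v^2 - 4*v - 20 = (v - 2)*(v + 2)*(v + 5)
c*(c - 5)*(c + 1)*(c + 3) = c^4 - c^3 - 17*c^2 - 15*c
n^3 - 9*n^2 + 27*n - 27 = (n - 3)^3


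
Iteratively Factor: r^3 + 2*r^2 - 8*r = (r)*(r^2 + 2*r - 8) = r*(r - 2)*(r + 4)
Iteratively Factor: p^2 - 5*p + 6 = (p - 2)*(p - 3)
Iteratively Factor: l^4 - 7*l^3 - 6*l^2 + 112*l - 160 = (l - 5)*(l^3 - 2*l^2 - 16*l + 32) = (l - 5)*(l + 4)*(l^2 - 6*l + 8) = (l - 5)*(l - 2)*(l + 4)*(l - 4)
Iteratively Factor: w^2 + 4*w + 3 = (w + 1)*(w + 3)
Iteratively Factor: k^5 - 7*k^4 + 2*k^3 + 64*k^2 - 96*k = (k)*(k^4 - 7*k^3 + 2*k^2 + 64*k - 96) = k*(k + 3)*(k^3 - 10*k^2 + 32*k - 32) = k*(k - 4)*(k + 3)*(k^2 - 6*k + 8) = k*(k - 4)^2*(k + 3)*(k - 2)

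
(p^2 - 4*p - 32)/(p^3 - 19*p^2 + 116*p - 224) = (p + 4)/(p^2 - 11*p + 28)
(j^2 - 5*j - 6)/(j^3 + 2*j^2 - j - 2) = (j - 6)/(j^2 + j - 2)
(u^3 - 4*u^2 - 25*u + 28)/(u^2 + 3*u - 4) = u - 7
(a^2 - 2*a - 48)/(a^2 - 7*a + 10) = (a^2 - 2*a - 48)/(a^2 - 7*a + 10)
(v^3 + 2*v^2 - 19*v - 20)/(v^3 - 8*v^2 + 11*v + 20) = (v + 5)/(v - 5)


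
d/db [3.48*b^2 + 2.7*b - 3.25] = 6.96*b + 2.7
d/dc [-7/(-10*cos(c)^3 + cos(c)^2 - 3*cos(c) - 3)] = 7*(30*cos(c)^2 - 2*cos(c) + 3)*sin(c)/(10*cos(c)^3 - cos(c)^2 + 3*cos(c) + 3)^2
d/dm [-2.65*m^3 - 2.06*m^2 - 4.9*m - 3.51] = -7.95*m^2 - 4.12*m - 4.9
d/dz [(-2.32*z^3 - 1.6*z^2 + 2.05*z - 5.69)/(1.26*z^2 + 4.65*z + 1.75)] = (-2.9232*z^4 - 21.576*z^3 - 22.203*z^2 + 8.7388*z + 30.046)/(1.5876*z^4 + 11.718*z^3 + 26.0325*z^2 + 16.275*z + 3.0625)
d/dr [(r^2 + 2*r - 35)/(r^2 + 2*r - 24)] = 22*(r + 1)/(r^2 + 2*r - 24)^2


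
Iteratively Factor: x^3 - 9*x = (x)*(x^2 - 9) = x*(x - 3)*(x + 3)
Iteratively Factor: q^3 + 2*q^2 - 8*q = (q - 2)*(q^2 + 4*q) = (q - 2)*(q + 4)*(q)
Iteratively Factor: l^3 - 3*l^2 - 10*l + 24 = (l - 4)*(l^2 + l - 6) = (l - 4)*(l - 2)*(l + 3)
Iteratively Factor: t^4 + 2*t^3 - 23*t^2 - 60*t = (t + 4)*(t^3 - 2*t^2 - 15*t) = (t - 5)*(t + 4)*(t^2 + 3*t) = t*(t - 5)*(t + 4)*(t + 3)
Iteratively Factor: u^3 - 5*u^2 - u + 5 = (u - 1)*(u^2 - 4*u - 5) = (u - 1)*(u + 1)*(u - 5)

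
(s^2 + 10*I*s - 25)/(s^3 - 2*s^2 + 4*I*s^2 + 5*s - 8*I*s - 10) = (s + 5*I)/(s^2 - s*(2 + I) + 2*I)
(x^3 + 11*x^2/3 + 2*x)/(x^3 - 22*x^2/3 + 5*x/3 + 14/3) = x*(x + 3)/(x^2 - 8*x + 7)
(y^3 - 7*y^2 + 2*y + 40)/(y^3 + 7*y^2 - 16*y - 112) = (y^2 - 3*y - 10)/(y^2 + 11*y + 28)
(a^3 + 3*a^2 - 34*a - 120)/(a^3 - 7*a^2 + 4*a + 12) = (a^2 + 9*a + 20)/(a^2 - a - 2)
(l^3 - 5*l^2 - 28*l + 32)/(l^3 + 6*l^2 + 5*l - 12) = (l - 8)/(l + 3)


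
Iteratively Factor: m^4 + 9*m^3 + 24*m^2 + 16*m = (m + 4)*(m^3 + 5*m^2 + 4*m) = m*(m + 4)*(m^2 + 5*m + 4) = m*(m + 1)*(m + 4)*(m + 4)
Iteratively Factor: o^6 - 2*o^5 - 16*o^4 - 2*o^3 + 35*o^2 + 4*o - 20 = (o - 1)*(o^5 - o^4 - 17*o^3 - 19*o^2 + 16*o + 20) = (o - 1)*(o + 2)*(o^4 - 3*o^3 - 11*o^2 + 3*o + 10) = (o - 1)^2*(o + 2)*(o^3 - 2*o^2 - 13*o - 10) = (o - 1)^2*(o + 2)^2*(o^2 - 4*o - 5) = (o - 1)^2*(o + 1)*(o + 2)^2*(o - 5)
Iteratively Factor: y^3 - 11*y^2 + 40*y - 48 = (y - 3)*(y^2 - 8*y + 16) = (y - 4)*(y - 3)*(y - 4)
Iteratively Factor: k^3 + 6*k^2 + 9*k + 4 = (k + 1)*(k^2 + 5*k + 4) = (k + 1)^2*(k + 4)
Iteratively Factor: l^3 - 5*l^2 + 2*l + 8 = (l - 4)*(l^2 - l - 2) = (l - 4)*(l + 1)*(l - 2)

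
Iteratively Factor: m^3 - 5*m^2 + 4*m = (m - 4)*(m^2 - m) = (m - 4)*(m - 1)*(m)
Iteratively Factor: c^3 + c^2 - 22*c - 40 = (c - 5)*(c^2 + 6*c + 8) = (c - 5)*(c + 4)*(c + 2)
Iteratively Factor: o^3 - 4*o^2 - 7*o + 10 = (o - 5)*(o^2 + o - 2) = (o - 5)*(o + 2)*(o - 1)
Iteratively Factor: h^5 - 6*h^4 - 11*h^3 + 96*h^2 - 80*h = (h + 4)*(h^4 - 10*h^3 + 29*h^2 - 20*h) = (h - 5)*(h + 4)*(h^3 - 5*h^2 + 4*h) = (h - 5)*(h - 1)*(h + 4)*(h^2 - 4*h) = (h - 5)*(h - 4)*(h - 1)*(h + 4)*(h)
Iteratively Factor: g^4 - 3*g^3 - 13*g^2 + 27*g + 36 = (g + 3)*(g^3 - 6*g^2 + 5*g + 12) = (g - 4)*(g + 3)*(g^2 - 2*g - 3) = (g - 4)*(g + 1)*(g + 3)*(g - 3)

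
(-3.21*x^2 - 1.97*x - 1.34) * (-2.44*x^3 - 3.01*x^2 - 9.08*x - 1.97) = 7.8324*x^5 + 14.4689*x^4 + 38.3461*x^3 + 28.2447*x^2 + 16.0481*x + 2.6398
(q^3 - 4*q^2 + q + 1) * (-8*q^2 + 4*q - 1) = -8*q^5 + 36*q^4 - 25*q^3 + 3*q - 1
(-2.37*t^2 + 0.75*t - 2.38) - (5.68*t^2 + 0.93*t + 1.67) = -8.05*t^2 - 0.18*t - 4.05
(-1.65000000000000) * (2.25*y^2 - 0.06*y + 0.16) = -3.7125*y^2 + 0.099*y - 0.264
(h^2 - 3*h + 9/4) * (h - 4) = h^3 - 7*h^2 + 57*h/4 - 9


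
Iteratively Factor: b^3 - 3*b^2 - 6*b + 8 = (b + 2)*(b^2 - 5*b + 4) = (b - 4)*(b + 2)*(b - 1)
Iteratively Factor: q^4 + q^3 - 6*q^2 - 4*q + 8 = (q + 2)*(q^3 - q^2 - 4*q + 4) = (q - 1)*(q + 2)*(q^2 - 4) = (q - 2)*(q - 1)*(q + 2)*(q + 2)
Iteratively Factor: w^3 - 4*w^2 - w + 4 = (w - 1)*(w^2 - 3*w - 4) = (w - 4)*(w - 1)*(w + 1)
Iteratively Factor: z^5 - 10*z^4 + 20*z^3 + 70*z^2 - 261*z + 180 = (z + 3)*(z^4 - 13*z^3 + 59*z^2 - 107*z + 60) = (z - 5)*(z + 3)*(z^3 - 8*z^2 + 19*z - 12) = (z - 5)*(z - 4)*(z + 3)*(z^2 - 4*z + 3) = (z - 5)*(z - 4)*(z - 1)*(z + 3)*(z - 3)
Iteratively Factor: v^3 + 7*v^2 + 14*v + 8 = (v + 2)*(v^2 + 5*v + 4) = (v + 1)*(v + 2)*(v + 4)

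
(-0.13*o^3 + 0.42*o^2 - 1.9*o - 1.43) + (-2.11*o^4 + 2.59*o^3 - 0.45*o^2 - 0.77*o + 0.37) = -2.11*o^4 + 2.46*o^3 - 0.03*o^2 - 2.67*o - 1.06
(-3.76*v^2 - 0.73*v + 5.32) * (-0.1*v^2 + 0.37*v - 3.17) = 0.376*v^4 - 1.3182*v^3 + 11.1171*v^2 + 4.2825*v - 16.8644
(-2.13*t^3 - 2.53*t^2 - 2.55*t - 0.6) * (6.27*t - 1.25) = -13.3551*t^4 - 13.2006*t^3 - 12.826*t^2 - 0.5745*t + 0.75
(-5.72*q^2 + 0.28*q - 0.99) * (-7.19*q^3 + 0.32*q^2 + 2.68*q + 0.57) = 41.1268*q^5 - 3.8436*q^4 - 8.1219*q^3 - 2.8268*q^2 - 2.4936*q - 0.5643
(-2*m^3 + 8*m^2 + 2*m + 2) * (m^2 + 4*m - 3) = -2*m^5 + 40*m^3 - 14*m^2 + 2*m - 6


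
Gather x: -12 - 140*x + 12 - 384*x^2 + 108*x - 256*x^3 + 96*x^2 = -256*x^3 - 288*x^2 - 32*x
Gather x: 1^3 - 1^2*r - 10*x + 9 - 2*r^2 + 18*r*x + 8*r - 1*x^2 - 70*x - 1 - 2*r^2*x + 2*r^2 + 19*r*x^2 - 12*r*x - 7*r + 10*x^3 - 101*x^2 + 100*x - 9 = 10*x^3 + x^2*(19*r - 102) + x*(-2*r^2 + 6*r + 20)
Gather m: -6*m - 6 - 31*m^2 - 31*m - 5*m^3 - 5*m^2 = -5*m^3 - 36*m^2 - 37*m - 6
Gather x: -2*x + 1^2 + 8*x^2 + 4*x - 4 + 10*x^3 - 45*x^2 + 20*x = 10*x^3 - 37*x^2 + 22*x - 3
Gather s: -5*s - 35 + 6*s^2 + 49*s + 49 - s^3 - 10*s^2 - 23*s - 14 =-s^3 - 4*s^2 + 21*s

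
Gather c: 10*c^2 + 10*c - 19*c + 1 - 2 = 10*c^2 - 9*c - 1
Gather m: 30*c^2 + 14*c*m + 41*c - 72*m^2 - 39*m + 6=30*c^2 + 41*c - 72*m^2 + m*(14*c - 39) + 6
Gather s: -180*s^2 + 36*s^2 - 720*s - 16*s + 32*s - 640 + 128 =-144*s^2 - 704*s - 512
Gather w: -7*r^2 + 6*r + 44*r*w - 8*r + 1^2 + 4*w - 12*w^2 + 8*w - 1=-7*r^2 - 2*r - 12*w^2 + w*(44*r + 12)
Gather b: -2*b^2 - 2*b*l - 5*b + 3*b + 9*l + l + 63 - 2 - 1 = -2*b^2 + b*(-2*l - 2) + 10*l + 60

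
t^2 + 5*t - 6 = (t - 1)*(t + 6)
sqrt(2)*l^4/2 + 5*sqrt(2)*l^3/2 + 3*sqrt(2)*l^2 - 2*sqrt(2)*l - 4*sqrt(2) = (l - 1)*(l + 2)^2*(sqrt(2)*l/2 + sqrt(2))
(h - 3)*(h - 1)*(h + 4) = h^3 - 13*h + 12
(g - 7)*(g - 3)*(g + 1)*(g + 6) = g^4 - 3*g^3 - 43*g^2 + 87*g + 126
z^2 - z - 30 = (z - 6)*(z + 5)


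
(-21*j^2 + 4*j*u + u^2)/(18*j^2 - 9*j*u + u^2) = (7*j + u)/(-6*j + u)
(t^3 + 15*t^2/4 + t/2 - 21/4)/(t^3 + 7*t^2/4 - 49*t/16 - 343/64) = 16*(t^2 + 2*t - 3)/(16*t^2 - 49)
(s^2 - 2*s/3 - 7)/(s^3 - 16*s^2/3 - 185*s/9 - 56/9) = 3*(s - 3)/(3*s^2 - 23*s - 8)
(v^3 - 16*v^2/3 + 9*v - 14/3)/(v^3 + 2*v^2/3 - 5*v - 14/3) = (v^2 - 3*v + 2)/(v^2 + 3*v + 2)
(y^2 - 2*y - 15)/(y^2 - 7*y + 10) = (y + 3)/(y - 2)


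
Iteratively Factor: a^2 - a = (a)*(a - 1)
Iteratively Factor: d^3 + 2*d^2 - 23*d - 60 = (d - 5)*(d^2 + 7*d + 12) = (d - 5)*(d + 3)*(d + 4)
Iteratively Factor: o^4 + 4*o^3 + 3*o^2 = (o + 3)*(o^3 + o^2) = (o + 1)*(o + 3)*(o^2) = o*(o + 1)*(o + 3)*(o)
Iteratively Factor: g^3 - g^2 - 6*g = (g)*(g^2 - g - 6) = g*(g - 3)*(g + 2)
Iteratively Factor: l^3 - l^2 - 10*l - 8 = (l - 4)*(l^2 + 3*l + 2) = (l - 4)*(l + 1)*(l + 2)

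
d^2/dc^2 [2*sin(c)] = -2*sin(c)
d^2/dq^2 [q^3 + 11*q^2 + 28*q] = 6*q + 22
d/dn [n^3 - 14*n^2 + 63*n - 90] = 3*n^2 - 28*n + 63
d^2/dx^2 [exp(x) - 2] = exp(x)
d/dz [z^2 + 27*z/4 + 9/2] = 2*z + 27/4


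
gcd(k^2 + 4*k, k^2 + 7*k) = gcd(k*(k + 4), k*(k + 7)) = k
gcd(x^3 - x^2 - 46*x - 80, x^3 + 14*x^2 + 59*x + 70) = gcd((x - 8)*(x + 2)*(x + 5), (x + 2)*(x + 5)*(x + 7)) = x^2 + 7*x + 10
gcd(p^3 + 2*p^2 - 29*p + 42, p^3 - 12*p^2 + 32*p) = 1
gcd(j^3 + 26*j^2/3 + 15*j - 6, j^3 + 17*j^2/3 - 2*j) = j^2 + 17*j/3 - 2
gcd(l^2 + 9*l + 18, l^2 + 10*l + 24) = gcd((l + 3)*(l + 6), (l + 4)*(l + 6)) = l + 6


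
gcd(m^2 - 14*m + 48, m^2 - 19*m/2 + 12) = m - 8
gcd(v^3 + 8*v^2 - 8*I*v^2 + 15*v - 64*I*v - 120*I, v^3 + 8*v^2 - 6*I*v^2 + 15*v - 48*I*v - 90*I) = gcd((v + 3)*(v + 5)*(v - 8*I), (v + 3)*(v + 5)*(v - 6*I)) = v^2 + 8*v + 15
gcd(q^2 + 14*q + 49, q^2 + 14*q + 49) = q^2 + 14*q + 49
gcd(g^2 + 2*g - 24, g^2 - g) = 1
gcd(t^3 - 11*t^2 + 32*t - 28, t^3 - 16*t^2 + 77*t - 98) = t^2 - 9*t + 14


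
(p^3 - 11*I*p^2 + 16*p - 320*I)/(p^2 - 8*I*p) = p - 3*I + 40/p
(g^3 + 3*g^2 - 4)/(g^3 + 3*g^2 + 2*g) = (g^2 + g - 2)/(g*(g + 1))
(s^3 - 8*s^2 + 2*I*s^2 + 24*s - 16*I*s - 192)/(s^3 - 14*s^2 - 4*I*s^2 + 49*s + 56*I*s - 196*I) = (s^2 + s*(-8 + 6*I) - 48*I)/(s^2 - 14*s + 49)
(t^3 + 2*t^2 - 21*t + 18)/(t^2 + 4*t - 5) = (t^2 + 3*t - 18)/(t + 5)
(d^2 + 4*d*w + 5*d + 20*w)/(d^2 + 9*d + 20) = (d + 4*w)/(d + 4)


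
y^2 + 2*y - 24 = (y - 4)*(y + 6)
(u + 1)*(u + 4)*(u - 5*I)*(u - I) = u^4 + 5*u^3 - 6*I*u^3 - u^2 - 30*I*u^2 - 25*u - 24*I*u - 20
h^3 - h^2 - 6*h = h*(h - 3)*(h + 2)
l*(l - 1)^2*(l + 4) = l^4 + 2*l^3 - 7*l^2 + 4*l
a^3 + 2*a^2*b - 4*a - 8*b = (a - 2)*(a + 2)*(a + 2*b)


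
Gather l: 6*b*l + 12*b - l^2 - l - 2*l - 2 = 12*b - l^2 + l*(6*b - 3) - 2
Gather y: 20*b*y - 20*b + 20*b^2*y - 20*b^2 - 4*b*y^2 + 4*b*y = -20*b^2 - 4*b*y^2 - 20*b + y*(20*b^2 + 24*b)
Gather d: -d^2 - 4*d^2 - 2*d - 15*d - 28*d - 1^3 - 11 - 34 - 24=-5*d^2 - 45*d - 70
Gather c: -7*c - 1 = -7*c - 1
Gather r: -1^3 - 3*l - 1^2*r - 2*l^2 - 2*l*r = -2*l^2 - 3*l + r*(-2*l - 1) - 1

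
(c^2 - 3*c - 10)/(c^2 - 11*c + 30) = (c + 2)/(c - 6)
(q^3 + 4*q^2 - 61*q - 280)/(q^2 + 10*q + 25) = (q^2 - q - 56)/(q + 5)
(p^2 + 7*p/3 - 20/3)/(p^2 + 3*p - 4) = (p - 5/3)/(p - 1)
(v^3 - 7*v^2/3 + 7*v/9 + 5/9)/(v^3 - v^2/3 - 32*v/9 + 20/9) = (3*v^2 - 2*v - 1)/(3*v^2 + 4*v - 4)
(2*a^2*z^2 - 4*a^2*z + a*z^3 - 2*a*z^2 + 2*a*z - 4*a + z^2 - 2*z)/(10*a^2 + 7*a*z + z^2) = (a*z^2 - 2*a*z + z - 2)/(5*a + z)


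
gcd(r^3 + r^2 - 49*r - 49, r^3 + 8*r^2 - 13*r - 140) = r + 7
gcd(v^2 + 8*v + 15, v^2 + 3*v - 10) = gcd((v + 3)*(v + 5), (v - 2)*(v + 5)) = v + 5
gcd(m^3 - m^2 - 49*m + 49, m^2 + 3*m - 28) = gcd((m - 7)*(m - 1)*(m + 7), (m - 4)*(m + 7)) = m + 7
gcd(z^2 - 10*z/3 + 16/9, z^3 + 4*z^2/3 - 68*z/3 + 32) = z - 8/3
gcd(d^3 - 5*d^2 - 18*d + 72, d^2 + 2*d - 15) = d - 3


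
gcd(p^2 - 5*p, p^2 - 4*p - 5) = p - 5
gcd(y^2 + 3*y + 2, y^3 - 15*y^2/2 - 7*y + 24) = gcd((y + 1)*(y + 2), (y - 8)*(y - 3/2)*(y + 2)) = y + 2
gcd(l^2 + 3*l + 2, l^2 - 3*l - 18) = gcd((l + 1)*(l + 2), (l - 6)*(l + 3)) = 1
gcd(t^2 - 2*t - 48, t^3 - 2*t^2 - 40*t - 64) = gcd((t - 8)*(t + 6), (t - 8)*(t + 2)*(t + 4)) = t - 8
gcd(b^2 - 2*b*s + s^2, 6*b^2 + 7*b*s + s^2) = 1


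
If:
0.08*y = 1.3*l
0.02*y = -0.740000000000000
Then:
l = -2.28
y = -37.00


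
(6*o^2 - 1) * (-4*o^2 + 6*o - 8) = -24*o^4 + 36*o^3 - 44*o^2 - 6*o + 8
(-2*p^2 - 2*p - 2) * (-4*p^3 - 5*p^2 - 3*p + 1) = 8*p^5 + 18*p^4 + 24*p^3 + 14*p^2 + 4*p - 2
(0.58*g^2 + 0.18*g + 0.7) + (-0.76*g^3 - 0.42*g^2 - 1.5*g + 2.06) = -0.76*g^3 + 0.16*g^2 - 1.32*g + 2.76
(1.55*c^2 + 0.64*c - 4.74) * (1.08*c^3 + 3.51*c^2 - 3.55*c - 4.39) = 1.674*c^5 + 6.1317*c^4 - 8.3753*c^3 - 25.7139*c^2 + 14.0174*c + 20.8086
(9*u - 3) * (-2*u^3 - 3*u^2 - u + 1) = -18*u^4 - 21*u^3 + 12*u - 3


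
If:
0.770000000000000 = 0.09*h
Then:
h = 8.56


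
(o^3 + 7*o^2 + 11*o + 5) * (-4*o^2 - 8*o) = -4*o^5 - 36*o^4 - 100*o^3 - 108*o^2 - 40*o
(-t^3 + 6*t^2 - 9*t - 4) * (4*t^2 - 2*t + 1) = -4*t^5 + 26*t^4 - 49*t^3 + 8*t^2 - t - 4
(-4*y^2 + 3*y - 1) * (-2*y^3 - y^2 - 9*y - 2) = 8*y^5 - 2*y^4 + 35*y^3 - 18*y^2 + 3*y + 2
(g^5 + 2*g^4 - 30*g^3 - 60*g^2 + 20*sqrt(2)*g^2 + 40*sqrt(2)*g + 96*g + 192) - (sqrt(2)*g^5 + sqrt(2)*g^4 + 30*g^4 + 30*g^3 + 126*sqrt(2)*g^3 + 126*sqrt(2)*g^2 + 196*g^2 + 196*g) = -sqrt(2)*g^5 + g^5 - 28*g^4 - sqrt(2)*g^4 - 126*sqrt(2)*g^3 - 60*g^3 - 256*g^2 - 106*sqrt(2)*g^2 - 100*g + 40*sqrt(2)*g + 192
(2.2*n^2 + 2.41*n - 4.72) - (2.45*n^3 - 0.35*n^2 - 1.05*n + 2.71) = -2.45*n^3 + 2.55*n^2 + 3.46*n - 7.43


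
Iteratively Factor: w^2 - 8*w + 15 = (w - 5)*(w - 3)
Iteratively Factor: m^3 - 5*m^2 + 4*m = (m - 4)*(m^2 - m) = m*(m - 4)*(m - 1)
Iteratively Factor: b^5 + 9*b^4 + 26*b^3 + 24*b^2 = (b)*(b^4 + 9*b^3 + 26*b^2 + 24*b) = b*(b + 2)*(b^3 + 7*b^2 + 12*b) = b^2*(b + 2)*(b^2 + 7*b + 12) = b^2*(b + 2)*(b + 3)*(b + 4)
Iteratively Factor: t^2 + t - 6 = (t + 3)*(t - 2)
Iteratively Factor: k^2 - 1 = (k - 1)*(k + 1)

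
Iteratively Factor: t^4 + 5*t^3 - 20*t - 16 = (t + 4)*(t^3 + t^2 - 4*t - 4) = (t + 2)*(t + 4)*(t^2 - t - 2) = (t - 2)*(t + 2)*(t + 4)*(t + 1)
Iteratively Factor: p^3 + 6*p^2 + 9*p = (p + 3)*(p^2 + 3*p) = (p + 3)^2*(p)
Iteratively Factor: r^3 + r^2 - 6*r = (r)*(r^2 + r - 6) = r*(r - 2)*(r + 3)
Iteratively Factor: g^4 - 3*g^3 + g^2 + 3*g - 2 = (g - 1)*(g^3 - 2*g^2 - g + 2) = (g - 2)*(g - 1)*(g^2 - 1) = (g - 2)*(g - 1)*(g + 1)*(g - 1)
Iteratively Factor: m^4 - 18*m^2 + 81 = (m + 3)*(m^3 - 3*m^2 - 9*m + 27) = (m + 3)^2*(m^2 - 6*m + 9) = (m - 3)*(m + 3)^2*(m - 3)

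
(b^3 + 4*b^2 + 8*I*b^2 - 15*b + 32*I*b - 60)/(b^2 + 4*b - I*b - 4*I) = (b^2 + 8*I*b - 15)/(b - I)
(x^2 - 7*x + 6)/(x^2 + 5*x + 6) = (x^2 - 7*x + 6)/(x^2 + 5*x + 6)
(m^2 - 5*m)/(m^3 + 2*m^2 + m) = (m - 5)/(m^2 + 2*m + 1)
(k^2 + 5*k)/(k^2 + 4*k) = (k + 5)/(k + 4)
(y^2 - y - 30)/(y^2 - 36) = (y + 5)/(y + 6)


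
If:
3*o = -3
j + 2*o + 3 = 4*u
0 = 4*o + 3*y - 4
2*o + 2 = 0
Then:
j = 4*u - 1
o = -1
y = 8/3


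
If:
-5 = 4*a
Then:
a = -5/4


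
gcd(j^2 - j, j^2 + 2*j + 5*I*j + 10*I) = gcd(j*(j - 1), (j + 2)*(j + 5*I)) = 1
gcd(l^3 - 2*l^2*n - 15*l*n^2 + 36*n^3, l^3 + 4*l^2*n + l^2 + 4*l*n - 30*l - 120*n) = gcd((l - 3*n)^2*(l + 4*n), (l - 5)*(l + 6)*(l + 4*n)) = l + 4*n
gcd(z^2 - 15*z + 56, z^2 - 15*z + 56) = z^2 - 15*z + 56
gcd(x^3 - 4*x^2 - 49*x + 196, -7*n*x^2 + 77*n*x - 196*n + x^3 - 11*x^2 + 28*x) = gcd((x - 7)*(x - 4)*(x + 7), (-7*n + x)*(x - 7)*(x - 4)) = x^2 - 11*x + 28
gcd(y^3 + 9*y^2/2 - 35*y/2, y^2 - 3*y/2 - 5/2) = y - 5/2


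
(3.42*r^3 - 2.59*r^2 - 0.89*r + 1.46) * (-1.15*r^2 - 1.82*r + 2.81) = -3.933*r^5 - 3.2459*r^4 + 15.3475*r^3 - 7.3371*r^2 - 5.1581*r + 4.1026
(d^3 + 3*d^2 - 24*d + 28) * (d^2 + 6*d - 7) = d^5 + 9*d^4 - 13*d^3 - 137*d^2 + 336*d - 196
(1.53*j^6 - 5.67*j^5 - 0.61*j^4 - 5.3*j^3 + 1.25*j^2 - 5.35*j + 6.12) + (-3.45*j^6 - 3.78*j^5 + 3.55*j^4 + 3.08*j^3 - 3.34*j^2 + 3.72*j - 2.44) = -1.92*j^6 - 9.45*j^5 + 2.94*j^4 - 2.22*j^3 - 2.09*j^2 - 1.63*j + 3.68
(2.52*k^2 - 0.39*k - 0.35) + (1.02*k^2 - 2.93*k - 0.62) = 3.54*k^2 - 3.32*k - 0.97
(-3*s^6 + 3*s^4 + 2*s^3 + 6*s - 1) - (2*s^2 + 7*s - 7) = -3*s^6 + 3*s^4 + 2*s^3 - 2*s^2 - s + 6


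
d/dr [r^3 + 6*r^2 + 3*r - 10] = 3*r^2 + 12*r + 3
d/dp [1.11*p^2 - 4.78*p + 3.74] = 2.22*p - 4.78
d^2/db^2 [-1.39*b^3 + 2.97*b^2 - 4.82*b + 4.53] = 5.94 - 8.34*b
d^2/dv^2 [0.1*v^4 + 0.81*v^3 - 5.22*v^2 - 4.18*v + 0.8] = 1.2*v^2 + 4.86*v - 10.44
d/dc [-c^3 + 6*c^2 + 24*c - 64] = -3*c^2 + 12*c + 24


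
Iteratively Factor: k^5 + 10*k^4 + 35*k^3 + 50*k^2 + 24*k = (k + 3)*(k^4 + 7*k^3 + 14*k^2 + 8*k) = k*(k + 3)*(k^3 + 7*k^2 + 14*k + 8) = k*(k + 2)*(k + 3)*(k^2 + 5*k + 4) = k*(k + 2)*(k + 3)*(k + 4)*(k + 1)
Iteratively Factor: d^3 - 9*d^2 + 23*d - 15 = (d - 5)*(d^2 - 4*d + 3) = (d - 5)*(d - 1)*(d - 3)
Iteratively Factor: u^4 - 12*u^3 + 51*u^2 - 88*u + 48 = (u - 4)*(u^3 - 8*u^2 + 19*u - 12) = (u - 4)*(u - 1)*(u^2 - 7*u + 12) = (u - 4)^2*(u - 1)*(u - 3)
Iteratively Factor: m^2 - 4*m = (m - 4)*(m)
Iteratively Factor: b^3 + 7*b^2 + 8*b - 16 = (b + 4)*(b^2 + 3*b - 4) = (b + 4)^2*(b - 1)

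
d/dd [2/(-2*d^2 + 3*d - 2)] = 2*(4*d - 3)/(2*d^2 - 3*d + 2)^2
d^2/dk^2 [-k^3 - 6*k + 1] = -6*k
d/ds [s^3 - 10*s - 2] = 3*s^2 - 10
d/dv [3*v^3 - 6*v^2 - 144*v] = 9*v^2 - 12*v - 144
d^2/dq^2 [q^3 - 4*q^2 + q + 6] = 6*q - 8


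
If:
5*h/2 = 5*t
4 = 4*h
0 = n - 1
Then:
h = 1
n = 1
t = 1/2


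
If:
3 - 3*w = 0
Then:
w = 1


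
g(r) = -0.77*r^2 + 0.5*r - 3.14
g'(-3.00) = 5.12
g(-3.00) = -11.57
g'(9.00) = -13.36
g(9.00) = -61.01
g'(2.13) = -2.78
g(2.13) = -5.57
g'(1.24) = -1.41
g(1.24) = -3.70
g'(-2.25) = 3.96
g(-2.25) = -8.16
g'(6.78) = -9.94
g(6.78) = -35.15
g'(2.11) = -2.75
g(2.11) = -5.51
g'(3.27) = -4.54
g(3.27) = -9.74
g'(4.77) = -6.85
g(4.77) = -18.27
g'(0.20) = 0.19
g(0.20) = -3.07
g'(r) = 0.5 - 1.54*r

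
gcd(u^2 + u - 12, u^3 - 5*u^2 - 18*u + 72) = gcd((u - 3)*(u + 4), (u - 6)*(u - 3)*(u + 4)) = u^2 + u - 12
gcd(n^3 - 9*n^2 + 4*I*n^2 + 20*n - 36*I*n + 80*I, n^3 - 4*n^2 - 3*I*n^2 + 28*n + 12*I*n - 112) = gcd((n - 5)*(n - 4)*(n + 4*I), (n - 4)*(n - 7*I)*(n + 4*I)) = n^2 + n*(-4 + 4*I) - 16*I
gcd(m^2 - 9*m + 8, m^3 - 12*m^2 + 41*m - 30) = m - 1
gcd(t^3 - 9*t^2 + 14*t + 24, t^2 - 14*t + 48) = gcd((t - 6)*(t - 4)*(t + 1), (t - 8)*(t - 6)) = t - 6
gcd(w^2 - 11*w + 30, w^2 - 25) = w - 5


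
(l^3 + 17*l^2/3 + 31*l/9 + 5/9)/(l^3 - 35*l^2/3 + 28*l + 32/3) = (3*l^2 + 16*l + 5)/(3*(l^2 - 12*l + 32))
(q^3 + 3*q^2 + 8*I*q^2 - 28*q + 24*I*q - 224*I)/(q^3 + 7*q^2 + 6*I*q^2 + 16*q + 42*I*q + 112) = (q - 4)/(q - 2*I)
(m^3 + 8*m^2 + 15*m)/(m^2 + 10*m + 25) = m*(m + 3)/(m + 5)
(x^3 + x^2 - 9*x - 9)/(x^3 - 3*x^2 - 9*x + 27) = (x + 1)/(x - 3)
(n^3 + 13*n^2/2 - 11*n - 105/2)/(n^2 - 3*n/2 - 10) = (n^2 + 4*n - 21)/(n - 4)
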